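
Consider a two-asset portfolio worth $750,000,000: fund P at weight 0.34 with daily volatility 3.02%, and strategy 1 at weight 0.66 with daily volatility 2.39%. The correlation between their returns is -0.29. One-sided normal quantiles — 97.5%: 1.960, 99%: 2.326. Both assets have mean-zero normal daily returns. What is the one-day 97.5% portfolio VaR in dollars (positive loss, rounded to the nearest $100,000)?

$23,700,000

σ_p² = 0.34²·3.02² + 0.66²·2.39² + 2·-0.29·0.34·0.66·3.02·2.39 = 2.6031 (%²).
σ_p = √2.6031 = 1.613%.
VaR = 1.960 × 1.613% = 3.161%; on $750,000,000 that is $23,707,500.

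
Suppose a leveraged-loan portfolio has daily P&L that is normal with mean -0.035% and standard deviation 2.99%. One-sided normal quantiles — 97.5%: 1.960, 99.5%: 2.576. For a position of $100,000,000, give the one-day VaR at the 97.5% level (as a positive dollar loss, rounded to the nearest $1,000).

VaR = −μ + z·σ = −(-0.035%) + 1.960 × 2.99% = 5.895%.
On $100,000,000: 0.05895 × $100,000,000 = $5,895,000.

$5,895,000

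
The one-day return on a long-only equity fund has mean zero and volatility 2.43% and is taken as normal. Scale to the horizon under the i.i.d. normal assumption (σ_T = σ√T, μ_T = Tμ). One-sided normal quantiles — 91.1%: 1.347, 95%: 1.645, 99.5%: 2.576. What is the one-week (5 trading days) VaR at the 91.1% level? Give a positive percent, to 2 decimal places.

σ_{5d} = 2.43% × √5 = 5.434%.
VaR = 1.347 × 5.434% = 7.320%.

7.32%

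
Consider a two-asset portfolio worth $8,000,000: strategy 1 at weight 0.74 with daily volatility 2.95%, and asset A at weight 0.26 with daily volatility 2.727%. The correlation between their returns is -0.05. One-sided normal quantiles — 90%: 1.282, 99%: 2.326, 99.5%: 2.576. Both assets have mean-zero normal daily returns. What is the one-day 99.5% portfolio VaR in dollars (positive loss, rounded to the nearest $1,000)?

$466,000

σ_p² = 0.74²·2.95² + 0.26²·2.727² + 2·-0.05·0.74·0.26·2.95·2.727 = 5.1134 (%²).
σ_p = √5.1134 = 2.261%.
VaR = 2.576 × 2.261% = 5.824%; on $8,000,000 that is $465,920.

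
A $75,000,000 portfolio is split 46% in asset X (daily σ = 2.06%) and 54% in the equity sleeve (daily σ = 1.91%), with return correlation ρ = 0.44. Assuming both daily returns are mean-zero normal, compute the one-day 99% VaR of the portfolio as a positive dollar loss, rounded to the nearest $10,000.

σ_p² = 0.46²·2.06² + 0.54²·1.91² + 2·0.44·0.46·0.54·2.06·1.91 = 2.8218 (%²).
σ_p = √2.8218 = 1.680%.
At 99%, z = 2.326.
VaR = 2.326 × 1.680% = 3.908%; on $75,000,000 that is $2,931,000.

$2,930,000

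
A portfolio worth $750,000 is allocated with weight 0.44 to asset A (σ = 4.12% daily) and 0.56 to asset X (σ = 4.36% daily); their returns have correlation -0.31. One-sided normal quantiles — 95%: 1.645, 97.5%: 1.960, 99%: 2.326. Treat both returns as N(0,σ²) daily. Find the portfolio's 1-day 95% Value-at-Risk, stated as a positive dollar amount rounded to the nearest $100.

σ_p² = 0.44²·4.12² + 0.56²·4.36² + 2·-0.31·0.44·0.56·4.12·4.36 = 6.5035 (%²).
σ_p = √6.5035 = 2.550%.
VaR = 1.645 × 2.550% = 4.195%; on $750,000 that is $31,462.

$31,500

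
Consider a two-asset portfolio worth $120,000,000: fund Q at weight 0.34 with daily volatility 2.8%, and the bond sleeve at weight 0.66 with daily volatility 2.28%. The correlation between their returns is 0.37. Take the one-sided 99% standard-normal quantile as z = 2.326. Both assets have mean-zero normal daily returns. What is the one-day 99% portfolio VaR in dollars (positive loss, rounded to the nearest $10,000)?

$5,740,000

σ_p² = 0.34²·2.8² + 0.66²·2.28² + 2·0.37·0.34·0.66·2.8·2.28 = 4.2308 (%²).
σ_p = √4.2308 = 2.057%.
VaR = 2.326 × 2.057% = 4.785%; on $120,000,000 that is $5,742,000.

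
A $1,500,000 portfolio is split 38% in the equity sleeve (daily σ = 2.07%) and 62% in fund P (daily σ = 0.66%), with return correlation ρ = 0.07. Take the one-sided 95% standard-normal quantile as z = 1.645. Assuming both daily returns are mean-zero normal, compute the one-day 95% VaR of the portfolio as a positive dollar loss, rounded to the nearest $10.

σ_p² = 0.38²·2.07² + 0.62²·0.66² + 2·0.07·0.38·0.62·2.07·0.66 = 0.8312 (%²).
σ_p = √0.8312 = 0.912%.
VaR = 1.645 × 0.912% = 1.500%; on $1,500,000 that is $22,500.

$22,500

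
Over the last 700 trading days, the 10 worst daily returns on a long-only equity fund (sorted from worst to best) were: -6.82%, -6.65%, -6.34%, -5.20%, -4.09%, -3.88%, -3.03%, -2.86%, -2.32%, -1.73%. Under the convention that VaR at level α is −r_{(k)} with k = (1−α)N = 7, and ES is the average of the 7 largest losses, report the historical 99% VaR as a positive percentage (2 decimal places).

3.03%

k = 7; the 7th lowest return is -3.03%, so VaR = 3.03%.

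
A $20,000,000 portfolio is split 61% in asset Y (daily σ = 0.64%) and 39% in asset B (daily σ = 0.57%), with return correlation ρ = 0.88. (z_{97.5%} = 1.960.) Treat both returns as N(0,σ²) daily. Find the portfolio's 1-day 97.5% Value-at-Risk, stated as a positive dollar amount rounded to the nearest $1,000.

σ_p² = 0.61²·0.64² + 0.39²·0.57² + 2·0.88·0.61·0.39·0.64·0.57 = 0.3546 (%²).
σ_p = √0.3546 = 0.595%.
VaR = 1.960 × 0.595% = 1.166%; on $20,000,000 that is $233,200.

$233,000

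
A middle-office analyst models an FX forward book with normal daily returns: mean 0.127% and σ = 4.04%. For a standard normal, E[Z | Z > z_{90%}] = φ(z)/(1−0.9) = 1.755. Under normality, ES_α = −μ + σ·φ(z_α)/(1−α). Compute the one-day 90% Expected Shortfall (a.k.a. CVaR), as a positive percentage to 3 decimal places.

6.963%

ES = −(0.127%) + 4.04% × 1.755 = 6.963%.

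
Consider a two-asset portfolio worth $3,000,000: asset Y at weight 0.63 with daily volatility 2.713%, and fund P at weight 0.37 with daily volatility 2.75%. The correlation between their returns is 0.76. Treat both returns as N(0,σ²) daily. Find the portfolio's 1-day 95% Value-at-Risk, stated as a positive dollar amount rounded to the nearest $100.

σ_p² = 0.63²·2.713² + 0.37²·2.75² + 2·0.76·0.63·0.37·2.713·2.75 = 6.6001 (%²).
σ_p = √6.6001 = 2.569%.
At 95%, z = 1.645.
VaR = 1.645 × 2.569% = 4.226%; on $3,000,000 that is $126,780.

$126,800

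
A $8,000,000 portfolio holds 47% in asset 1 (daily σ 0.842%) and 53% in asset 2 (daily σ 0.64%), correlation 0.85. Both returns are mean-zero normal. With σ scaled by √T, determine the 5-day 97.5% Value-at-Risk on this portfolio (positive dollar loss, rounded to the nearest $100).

σ_p = √(0.47²·0.842² + 0.53²·0.64² + 2·0.85·0.47·0.53·0.842·0.64) = 0.707%.
σ_{5d} = 0.707% × √5 = 1.581%.
z(97.5%) = 1.960.
VaR = 1.960 × 1.581% = 3.099%; on $8,000,000 that is $247,920.

$247,900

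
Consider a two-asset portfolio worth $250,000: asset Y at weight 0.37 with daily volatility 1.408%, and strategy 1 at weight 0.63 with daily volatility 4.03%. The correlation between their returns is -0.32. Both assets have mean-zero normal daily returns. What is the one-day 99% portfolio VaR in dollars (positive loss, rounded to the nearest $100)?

$14,100

σ_p² = 0.37²·1.408² + 0.63²·4.03² + 2·-0.32·0.37·0.63·1.408·4.03 = 5.8709 (%²).
σ_p = √5.8709 = 2.423%.
At 99%, z = 2.326.
VaR = 2.326 × 2.423% = 5.636%; on $250,000 that is $14,090.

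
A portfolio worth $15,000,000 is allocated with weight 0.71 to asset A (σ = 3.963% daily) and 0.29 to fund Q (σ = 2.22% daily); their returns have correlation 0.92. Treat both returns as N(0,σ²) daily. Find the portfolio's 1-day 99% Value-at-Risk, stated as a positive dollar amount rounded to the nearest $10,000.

σ_p² = 0.71²·3.963² + 0.29²·2.22² + 2·0.92·0.71·0.29·3.963·2.22 = 11.6647 (%²).
σ_p = √11.6647 = 3.415%.
At 99%, z = 2.326.
VaR = 2.326 × 3.415% = 7.943%; on $15,000,000 that is $1,191,450.

$1,190,000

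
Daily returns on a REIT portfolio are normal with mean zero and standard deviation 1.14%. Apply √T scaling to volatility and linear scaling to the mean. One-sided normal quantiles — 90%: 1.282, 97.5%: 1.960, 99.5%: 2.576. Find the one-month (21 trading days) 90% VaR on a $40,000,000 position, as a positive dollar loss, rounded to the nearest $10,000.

σ_{21d} = 1.14% × √21 = 5.224%.
VaR = 1.282 × 5.224% = 6.697%.
On $40,000,000: 0.06697 × $40,000,000 = $2,678,800.

$2,680,000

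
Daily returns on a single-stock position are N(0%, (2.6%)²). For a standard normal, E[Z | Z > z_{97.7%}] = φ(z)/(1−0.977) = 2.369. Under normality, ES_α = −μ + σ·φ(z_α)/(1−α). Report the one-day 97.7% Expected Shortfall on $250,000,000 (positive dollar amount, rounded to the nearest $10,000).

ES = 2.6% × 2.369 = 6.159%.
On $250,000,000: 0.06159 × $250,000,000 = $15,397,500.

$15,400,000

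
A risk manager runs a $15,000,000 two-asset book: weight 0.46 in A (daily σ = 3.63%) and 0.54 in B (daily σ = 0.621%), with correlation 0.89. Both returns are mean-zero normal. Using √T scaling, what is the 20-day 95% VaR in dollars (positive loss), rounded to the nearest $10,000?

$2,180,000

σ_p = √(0.46²·3.63² + 0.54²·0.621² + 2·0.89·0.46·0.54·3.63·0.621) = 1.974%.
σ_{20d} = 1.974% × √20 = 8.828%.
z(95%) = 1.645.
VaR = 1.645 × 8.828% = 14.522%; on $15,000,000 that is $2,178,300.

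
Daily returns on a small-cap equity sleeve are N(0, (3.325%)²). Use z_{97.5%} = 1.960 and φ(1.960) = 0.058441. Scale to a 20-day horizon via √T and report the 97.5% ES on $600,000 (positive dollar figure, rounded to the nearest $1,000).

$209,000

σ_{20d} = 3.325% × √20 = 14.870%.
ES multiplier = φ(z)/(1−α) = 0.058441/0.025 = 2.338.
ES = 14.870% × 2.338 = 34.766%; on $600,000: $208,596.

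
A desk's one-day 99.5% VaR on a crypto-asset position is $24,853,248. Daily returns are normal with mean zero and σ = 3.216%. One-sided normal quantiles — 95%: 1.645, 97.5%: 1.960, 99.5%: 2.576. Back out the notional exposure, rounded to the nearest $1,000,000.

$300,000,000

VaR as a fraction of value: z·σ = 2.576 × 3.216% = 8.28442%.
Position = $24,853,248 / 0.0828442 = $300,000,000.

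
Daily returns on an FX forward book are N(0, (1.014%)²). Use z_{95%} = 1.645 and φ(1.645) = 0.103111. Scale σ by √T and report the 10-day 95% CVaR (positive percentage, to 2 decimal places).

σ_{10d} = 1.014% × √10 = 3.207%.
ES multiplier = φ(z)/(1−α) = 0.103111/0.05 = 2.062.
ES = 3.207% × 2.062 = 6.613%.

6.61%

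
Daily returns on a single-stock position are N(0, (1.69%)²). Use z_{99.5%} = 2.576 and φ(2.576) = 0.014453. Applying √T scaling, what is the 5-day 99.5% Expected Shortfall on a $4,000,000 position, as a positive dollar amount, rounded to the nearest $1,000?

σ_{5d} = 1.69% × √5 = 3.779%.
ES multiplier = φ(z)/(1−α) = 0.014453/0.005 = 2.891.
ES = 3.779% × 2.891 = 10.925%; on $4,000,000: $437,000.

$437,000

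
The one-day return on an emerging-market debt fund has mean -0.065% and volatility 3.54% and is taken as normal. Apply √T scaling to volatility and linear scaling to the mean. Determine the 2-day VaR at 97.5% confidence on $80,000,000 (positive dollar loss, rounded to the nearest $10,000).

$7,950,000

At 97.5%, z = 1.960.
σ_{2d} = 3.54% × √2 = 5.006%; μ_{2d} = 2 × -0.065% = -0.130%.
VaR = −(-0.130%) + 1.960 × 5.006% = 9.942%.
On $80,000,000: 0.09942 × $80,000,000 = $7,953,600.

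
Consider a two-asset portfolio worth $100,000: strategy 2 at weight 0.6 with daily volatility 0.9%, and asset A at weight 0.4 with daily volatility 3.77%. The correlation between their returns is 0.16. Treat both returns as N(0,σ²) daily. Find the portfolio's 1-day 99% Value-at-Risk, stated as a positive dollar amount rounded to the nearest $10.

$3,910

σ_p² = 0.6²·0.9² + 0.4²·3.77² + 2·0.16·0.6·0.4·0.9·3.77 = 2.8262 (%²).
σ_p = √2.8262 = 1.681%.
At 99%, z = 2.326.
VaR = 2.326 × 1.681% = 3.910%; on $100,000 that is $3,910.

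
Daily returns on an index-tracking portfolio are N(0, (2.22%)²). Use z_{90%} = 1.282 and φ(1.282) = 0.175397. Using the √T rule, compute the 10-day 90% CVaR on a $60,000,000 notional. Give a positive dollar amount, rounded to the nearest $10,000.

σ_{10d} = 2.22% × √10 = 7.020%.
ES multiplier = φ(z)/(1−α) = 0.175397/0.1 = 1.754.
ES = 7.020% × 1.754 = 12.313%; on $60,000,000: $7,387,800.

$7,390,000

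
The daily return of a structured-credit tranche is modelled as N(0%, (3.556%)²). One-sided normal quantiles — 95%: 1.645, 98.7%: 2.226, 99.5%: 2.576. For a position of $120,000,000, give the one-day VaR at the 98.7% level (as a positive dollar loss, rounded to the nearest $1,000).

$9,499,000

VaR = z·σ = 2.226 × 3.556% = 7.916%.
On $120,000,000: 0.07916 × $120,000,000 = $9,499,200.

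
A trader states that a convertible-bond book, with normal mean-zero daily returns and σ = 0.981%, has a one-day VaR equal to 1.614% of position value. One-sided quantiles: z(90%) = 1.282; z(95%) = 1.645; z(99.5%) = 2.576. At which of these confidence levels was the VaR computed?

Implied z = VaR/σ = 1.614 / 0.981 = 1.645.
This matches z(95%) = 1.645.

95%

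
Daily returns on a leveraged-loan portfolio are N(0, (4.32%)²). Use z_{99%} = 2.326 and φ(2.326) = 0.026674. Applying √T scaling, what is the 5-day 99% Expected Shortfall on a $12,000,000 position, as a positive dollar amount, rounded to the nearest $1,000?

$3,092,000

σ_{5d} = 4.32% × √5 = 9.660%.
ES multiplier = φ(z)/(1−α) = 0.026674/0.01 = 2.667.
ES = 9.660% × 2.667 = 25.763%; on $12,000,000: $3,091,560.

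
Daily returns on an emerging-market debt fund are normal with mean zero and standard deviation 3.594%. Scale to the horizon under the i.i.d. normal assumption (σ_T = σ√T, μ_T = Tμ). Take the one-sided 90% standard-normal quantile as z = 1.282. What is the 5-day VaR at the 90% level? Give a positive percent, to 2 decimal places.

10.30%

σ_{5d} = 3.594% × √5 = 8.036%.
VaR = 1.282 × 8.036% = 10.302%.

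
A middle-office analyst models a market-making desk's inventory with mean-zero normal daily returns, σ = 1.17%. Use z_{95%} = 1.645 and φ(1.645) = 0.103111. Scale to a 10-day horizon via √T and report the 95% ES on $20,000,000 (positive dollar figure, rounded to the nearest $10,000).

$1,530,000

σ_{10d} = 1.17% × √10 = 3.700%.
ES multiplier = φ(z)/(1−α) = 0.103111/0.05 = 2.062.
ES = 3.700% × 2.062 = 7.629%; on $20,000,000: $1,525,800.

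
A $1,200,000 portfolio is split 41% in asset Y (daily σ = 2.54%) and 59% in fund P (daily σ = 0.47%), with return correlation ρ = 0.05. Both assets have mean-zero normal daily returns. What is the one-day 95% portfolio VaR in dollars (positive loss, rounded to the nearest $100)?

σ_p² = 0.41²·2.54² + 0.59²·0.47² + 2·0.05·0.41·0.59·2.54·0.47 = 1.1903 (%²).
σ_p = √1.1903 = 1.091%.
At 95%, z = 1.645.
VaR = 1.645 × 1.091% = 1.795%; on $1,200,000 that is $21,540.

$21,500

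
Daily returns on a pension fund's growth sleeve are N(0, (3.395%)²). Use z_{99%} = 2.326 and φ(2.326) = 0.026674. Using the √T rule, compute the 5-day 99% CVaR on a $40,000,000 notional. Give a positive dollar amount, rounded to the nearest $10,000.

$8,100,000

σ_{5d} = 3.395% × √5 = 7.591%.
ES multiplier = φ(z)/(1−α) = 0.026674/0.01 = 2.667.
ES = 7.591% × 2.667 = 20.245%; on $40,000,000: $8,098,000.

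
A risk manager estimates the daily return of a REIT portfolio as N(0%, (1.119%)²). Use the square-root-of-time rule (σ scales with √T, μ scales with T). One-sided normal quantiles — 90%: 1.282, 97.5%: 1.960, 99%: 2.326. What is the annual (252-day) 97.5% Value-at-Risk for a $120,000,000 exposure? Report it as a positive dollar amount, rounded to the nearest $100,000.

$41,800,000

σ_{252d} = 1.119% × √252 = 17.764%.
VaR = 1.960 × 17.764% = 34.817%.
On $120,000,000: 0.34817 × $120,000,000 = $41,780,400.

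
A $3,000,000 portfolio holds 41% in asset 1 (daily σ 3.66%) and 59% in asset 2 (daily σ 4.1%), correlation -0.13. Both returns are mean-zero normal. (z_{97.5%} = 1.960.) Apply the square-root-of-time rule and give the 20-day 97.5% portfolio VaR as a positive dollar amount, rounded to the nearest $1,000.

σ_p = √(0.41²·3.66² + 0.59²·4.1² + 2·-0.13·0.41·0.59·3.66·4.1) = 2.676%.
σ_{20d} = 2.676% × √20 = 11.967%.
VaR = 1.960 × 11.967% = 23.455%; on $3,000,000 that is $703,650.

$704,000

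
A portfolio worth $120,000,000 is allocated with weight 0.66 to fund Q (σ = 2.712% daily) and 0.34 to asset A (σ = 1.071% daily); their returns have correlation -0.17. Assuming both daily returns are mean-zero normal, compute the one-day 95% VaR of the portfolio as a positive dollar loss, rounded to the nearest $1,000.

$3,484,000

σ_p² = 0.66²·2.712² + 0.34²·1.071² + 2·-0.17·0.66·0.34·2.712·1.071 = 3.1148 (%²).
σ_p = √3.1148 = 1.765%.
At 95%, z = 1.645.
VaR = 1.645 × 1.765% = 2.903%; on $120,000,000 that is $3,483,600.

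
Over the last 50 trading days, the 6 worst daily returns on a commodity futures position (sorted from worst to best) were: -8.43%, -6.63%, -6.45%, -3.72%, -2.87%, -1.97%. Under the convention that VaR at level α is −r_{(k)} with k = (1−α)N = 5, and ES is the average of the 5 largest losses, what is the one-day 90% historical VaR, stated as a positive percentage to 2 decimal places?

2.87%

k = 5; the 5th lowest return is -2.87%, so VaR = 2.87%.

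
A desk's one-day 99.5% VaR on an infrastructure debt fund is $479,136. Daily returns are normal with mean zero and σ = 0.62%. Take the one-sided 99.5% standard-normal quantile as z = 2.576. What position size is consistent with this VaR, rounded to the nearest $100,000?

VaR as a fraction of value: z·σ = 2.576 × 0.62% = 1.59712%.
Position = $479,136 / 0.0159712 = $30,000,000.

$30,000,000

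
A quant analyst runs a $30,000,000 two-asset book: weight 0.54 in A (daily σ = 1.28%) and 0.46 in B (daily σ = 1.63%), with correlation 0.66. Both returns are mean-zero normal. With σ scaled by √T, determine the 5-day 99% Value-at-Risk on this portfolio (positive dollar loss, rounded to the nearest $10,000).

$2,050,000

σ_p = √(0.54²·1.28² + 0.46²·1.63² + 2·0.66·0.54·0.46·1.28·1.63) = 1.313%.
σ_{5d} = 1.313% × √5 = 2.936%.
z(99%) = 2.326.
VaR = 2.326 × 2.936% = 6.829%; on $30,000,000 that is $2,048,700.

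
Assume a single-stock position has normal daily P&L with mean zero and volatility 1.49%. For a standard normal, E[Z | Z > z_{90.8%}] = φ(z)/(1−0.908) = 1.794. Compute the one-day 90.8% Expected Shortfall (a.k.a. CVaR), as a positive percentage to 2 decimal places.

ES = 1.49% × 1.794 = 2.673%.

2.67%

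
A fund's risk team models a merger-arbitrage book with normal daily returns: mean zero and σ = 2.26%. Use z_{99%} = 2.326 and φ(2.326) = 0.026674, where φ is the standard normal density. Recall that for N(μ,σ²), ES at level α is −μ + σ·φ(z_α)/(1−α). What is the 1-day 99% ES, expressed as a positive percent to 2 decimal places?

Tail multiplier: φ(z)/(1−α) = 0.026674 / 0.01 = 2.667.
ES = 2.26% × 2.667 = 6.027%.

6.03%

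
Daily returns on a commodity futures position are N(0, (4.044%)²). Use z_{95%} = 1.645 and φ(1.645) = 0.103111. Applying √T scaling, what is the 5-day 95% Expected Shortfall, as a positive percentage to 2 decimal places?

σ_{5d} = 4.044% × √5 = 9.043%.
ES multiplier = φ(z)/(1−α) = 0.103111/0.05 = 2.062.
ES = 9.043% × 2.062 = 18.647%.

18.65%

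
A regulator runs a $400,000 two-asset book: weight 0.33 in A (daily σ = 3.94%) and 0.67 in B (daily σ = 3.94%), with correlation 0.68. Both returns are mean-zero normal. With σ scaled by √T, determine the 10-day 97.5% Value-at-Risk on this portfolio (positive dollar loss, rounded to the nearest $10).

σ_p = √(0.33²·3.94² + 0.67²·3.94² + 2·0.68·0.33·0.67·3.94·3.94) = 3.651%.
σ_{10d} = 3.651% × √10 = 11.545%.
z(97.5%) = 1.960.
VaR = 1.960 × 11.545% = 22.628%; on $400,000 that is $90,512.

$90,510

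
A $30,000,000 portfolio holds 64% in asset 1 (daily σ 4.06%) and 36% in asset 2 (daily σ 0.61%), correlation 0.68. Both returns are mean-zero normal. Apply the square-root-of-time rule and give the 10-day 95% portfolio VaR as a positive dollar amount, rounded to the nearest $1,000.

σ_p = √(0.64²·4.06² + 0.36²·0.61² + 2·0.68·0.64·0.36·4.06·0.61) = 2.752%.
σ_{10d} = 2.752% × √10 = 8.703%.
z(95%) = 1.645.
VaR = 1.645 × 8.703% = 14.316%; on $30,000,000 that is $4,294,800.

$4,295,000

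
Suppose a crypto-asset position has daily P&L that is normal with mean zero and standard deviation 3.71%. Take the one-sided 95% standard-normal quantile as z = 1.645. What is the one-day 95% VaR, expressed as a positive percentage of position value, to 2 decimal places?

VaR = z·σ = 1.645 × 3.71% = 6.103%.

6.10%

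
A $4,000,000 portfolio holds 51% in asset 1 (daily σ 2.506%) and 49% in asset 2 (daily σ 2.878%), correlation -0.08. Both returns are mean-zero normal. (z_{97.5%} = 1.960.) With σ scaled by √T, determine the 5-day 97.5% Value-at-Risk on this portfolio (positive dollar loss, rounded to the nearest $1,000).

$320,000

σ_p = √(0.51²·2.506² + 0.49²·2.878² + 2·-0.08·0.51·0.49·2.506·2.878) = 1.826%.
σ_{5d} = 1.826% × √5 = 4.083%.
VaR = 1.960 × 4.083% = 8.003%; on $4,000,000 that is $320,120.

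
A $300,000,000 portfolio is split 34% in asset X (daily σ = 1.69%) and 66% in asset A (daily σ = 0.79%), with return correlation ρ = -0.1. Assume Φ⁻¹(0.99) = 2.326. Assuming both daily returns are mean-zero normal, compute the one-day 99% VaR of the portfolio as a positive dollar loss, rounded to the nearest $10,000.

σ_p² = 0.34²·1.69² + 0.66²·0.79² + 2·-0.1·0.34·0.66·1.69·0.79 = 0.5421 (%²).
σ_p = √0.5421 = 0.736%.
VaR = 2.326 × 0.736% = 1.712%; on $300,000,000 that is $5,136,000.

$5,140,000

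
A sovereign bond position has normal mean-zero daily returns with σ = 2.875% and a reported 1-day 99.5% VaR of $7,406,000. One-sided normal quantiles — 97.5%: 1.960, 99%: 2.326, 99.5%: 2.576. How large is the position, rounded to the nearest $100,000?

$100,000,000

VaR as a fraction of value: z·σ = 2.576 × 2.875% = 7.406%.
Position = $7,406,000 / 0.07406 = $100,000,000.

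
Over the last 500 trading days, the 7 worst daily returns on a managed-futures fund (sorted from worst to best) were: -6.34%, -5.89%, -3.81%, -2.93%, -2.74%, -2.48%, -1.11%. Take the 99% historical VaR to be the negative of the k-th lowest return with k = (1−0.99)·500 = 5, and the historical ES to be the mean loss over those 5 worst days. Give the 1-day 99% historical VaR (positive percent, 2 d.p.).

2.74%

k = 5; the 5th lowest return is -2.74%, so VaR = 2.74%.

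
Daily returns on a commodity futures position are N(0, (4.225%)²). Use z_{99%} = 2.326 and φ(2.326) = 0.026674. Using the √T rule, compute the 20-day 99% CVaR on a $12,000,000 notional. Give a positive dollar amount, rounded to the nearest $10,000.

$6,050,000

σ_{20d} = 4.225% × √20 = 18.895%.
ES multiplier = φ(z)/(1−α) = 0.026674/0.01 = 2.667.
ES = 18.895% × 2.667 = 50.393%; on $12,000,000: $6,047,160.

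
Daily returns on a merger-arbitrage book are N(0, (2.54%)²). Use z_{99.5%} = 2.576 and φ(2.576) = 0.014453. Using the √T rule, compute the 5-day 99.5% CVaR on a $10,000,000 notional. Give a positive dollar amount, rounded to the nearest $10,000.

$1,640,000

σ_{5d} = 2.54% × √5 = 5.680%.
ES multiplier = φ(z)/(1−α) = 0.014453/0.005 = 2.891.
ES = 5.680% × 2.891 = 16.421%; on $10,000,000: $1,642,100.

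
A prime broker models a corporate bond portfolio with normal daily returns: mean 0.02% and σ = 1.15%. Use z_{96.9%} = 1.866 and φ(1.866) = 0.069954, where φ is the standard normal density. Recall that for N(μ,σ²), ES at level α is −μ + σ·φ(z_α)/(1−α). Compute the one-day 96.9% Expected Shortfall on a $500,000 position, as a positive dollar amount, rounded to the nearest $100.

Tail multiplier: φ(z)/(1−α) = 0.069954 / 0.031 = 2.257.
ES = −(0.02%) + 1.15% × 2.257 = 2.576%.
On $500,000: 0.02576 × $500,000 = $12,880.

$12,900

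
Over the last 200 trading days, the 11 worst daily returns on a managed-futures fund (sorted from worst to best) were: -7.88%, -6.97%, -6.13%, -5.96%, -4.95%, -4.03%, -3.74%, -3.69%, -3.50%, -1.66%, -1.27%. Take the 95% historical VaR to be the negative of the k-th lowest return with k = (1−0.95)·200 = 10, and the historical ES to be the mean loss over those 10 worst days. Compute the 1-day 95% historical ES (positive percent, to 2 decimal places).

4.85%

The 10 worst returns sum to -48.51%.
ES = −(-48.51%) / 10 = 4.851% ≈ 4.85%.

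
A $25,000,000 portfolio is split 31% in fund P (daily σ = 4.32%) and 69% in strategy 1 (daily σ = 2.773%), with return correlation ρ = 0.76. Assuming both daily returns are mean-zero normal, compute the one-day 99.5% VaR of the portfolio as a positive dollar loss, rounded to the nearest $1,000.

σ_p² = 0.31²·4.32² + 0.69²·2.773² + 2·0.76·0.31·0.69·4.32·2.773 = 9.3493 (%²).
σ_p = √9.3493 = 3.058%.
At 99.5%, z = 2.576.
VaR = 2.576 × 3.058% = 7.877%; on $25,000,000 that is $1,969,250.

$1,969,000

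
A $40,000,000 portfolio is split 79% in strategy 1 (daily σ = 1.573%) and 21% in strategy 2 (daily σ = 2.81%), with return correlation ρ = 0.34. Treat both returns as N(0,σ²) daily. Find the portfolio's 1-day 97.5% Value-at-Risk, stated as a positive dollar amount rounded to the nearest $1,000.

σ_p² = 0.79²·1.573² + 0.21²·2.81² + 2·0.34·0.79·0.21·1.573·2.81 = 2.3911 (%²).
σ_p = √2.3911 = 1.546%.
At 97.5%, z = 1.960.
VaR = 1.960 × 1.546% = 3.030%; on $40,000,000 that is $1,212,000.

$1,212,000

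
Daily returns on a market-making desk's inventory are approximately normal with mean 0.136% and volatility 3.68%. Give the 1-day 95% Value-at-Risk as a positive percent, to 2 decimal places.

At 95% one-sided, z = 1.645.
VaR = −μ + z·σ = −(0.136%) + 1.645 × 3.68% = 5.918%.

5.92%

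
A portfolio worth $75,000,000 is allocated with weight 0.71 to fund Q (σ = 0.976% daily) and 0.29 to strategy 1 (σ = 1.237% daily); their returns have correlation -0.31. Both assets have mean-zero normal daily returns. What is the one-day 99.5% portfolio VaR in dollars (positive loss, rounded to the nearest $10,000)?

σ_p² = 0.71²·0.976² + 0.29²·1.237² + 2·-0.31·0.71·0.29·0.976·1.237 = 0.4548 (%²).
σ_p = √0.4548 = 0.674%.
At 99.5%, z = 2.576.
VaR = 2.576 × 0.674% = 1.736%; on $75,000,000 that is $1,302,000.

$1,300,000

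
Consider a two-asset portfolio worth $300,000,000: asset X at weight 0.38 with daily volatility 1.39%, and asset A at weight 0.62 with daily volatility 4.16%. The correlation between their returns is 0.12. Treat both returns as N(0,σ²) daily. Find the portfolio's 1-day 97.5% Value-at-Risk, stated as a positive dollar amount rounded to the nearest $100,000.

σ_p² = 0.38²·1.39² + 0.62²·4.16² + 2·0.12·0.38·0.62·1.39·4.16 = 7.2582 (%²).
σ_p = √7.2582 = 2.694%.
At 97.5%, z = 1.960.
VaR = 1.960 × 2.694% = 5.280%; on $300,000,000 that is $15,840,000.

$15,800,000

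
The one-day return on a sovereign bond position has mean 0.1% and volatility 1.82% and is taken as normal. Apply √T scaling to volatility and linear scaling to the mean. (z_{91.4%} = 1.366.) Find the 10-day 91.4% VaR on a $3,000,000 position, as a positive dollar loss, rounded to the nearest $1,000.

σ_{10d} = 1.82% × √10 = 5.755%; μ_{10d} = 10 × 0.1% = 1.000%.
VaR = −(1.000%) + 1.366 × 5.755% = 6.861%.
On $3,000,000: 0.06861 × $3,000,000 = $205,830.

$206,000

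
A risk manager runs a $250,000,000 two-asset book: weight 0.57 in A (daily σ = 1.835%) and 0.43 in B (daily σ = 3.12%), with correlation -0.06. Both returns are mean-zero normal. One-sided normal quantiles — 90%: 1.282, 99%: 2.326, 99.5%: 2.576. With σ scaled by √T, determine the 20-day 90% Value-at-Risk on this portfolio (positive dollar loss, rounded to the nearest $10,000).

σ_p = √(0.57²·1.835² + 0.43²·3.12² + 2·-0.06·0.57·0.43·1.835·3.12) = 1.651%.
σ_{20d} = 1.651% × √20 = 7.383%.
VaR = 1.282 × 7.383% = 9.465%; on $250,000,000 that is $23,662,500.

$23,660,000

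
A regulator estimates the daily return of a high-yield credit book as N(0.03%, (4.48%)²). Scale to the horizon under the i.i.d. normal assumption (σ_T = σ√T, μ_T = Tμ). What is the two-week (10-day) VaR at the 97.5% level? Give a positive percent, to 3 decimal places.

At 97.5%, z = 1.960.
σ_{10d} = 4.48% × √10 = 14.167%; μ_{10d} = 10 × 0.03% = 0.300%.
VaR = −(0.300%) + 1.960 × 14.167% = 27.467%.

27.467%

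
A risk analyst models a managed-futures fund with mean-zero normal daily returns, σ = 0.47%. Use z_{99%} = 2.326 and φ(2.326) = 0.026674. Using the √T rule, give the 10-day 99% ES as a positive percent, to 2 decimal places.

3.96%

σ_{10d} = 0.47% × √10 = 1.486%.
ES multiplier = φ(z)/(1−α) = 0.026674/0.01 = 2.667.
ES = 1.486% × 2.667 = 3.963%.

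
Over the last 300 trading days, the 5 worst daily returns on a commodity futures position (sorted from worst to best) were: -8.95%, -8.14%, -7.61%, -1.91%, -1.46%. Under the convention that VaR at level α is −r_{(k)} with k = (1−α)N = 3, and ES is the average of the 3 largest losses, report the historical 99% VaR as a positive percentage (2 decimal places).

k = 3; the 3rd lowest return is -7.61%, so VaR = 7.61%.

7.61%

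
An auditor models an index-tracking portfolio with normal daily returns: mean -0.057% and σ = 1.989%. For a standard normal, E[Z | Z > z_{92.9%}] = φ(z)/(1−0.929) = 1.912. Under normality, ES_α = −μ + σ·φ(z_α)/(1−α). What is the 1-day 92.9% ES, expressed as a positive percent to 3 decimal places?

ES = −(-0.057%) + 1.989% × 1.912 = 3.860%.

3.860%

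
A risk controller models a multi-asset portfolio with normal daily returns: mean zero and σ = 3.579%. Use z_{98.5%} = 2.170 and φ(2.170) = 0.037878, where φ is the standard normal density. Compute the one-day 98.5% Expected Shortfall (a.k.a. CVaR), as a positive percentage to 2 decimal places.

Tail multiplier: φ(z)/(1−α) = 0.037878 / 0.015 = 2.525.
ES = 3.579% × 2.525 = 9.037%.

9.04%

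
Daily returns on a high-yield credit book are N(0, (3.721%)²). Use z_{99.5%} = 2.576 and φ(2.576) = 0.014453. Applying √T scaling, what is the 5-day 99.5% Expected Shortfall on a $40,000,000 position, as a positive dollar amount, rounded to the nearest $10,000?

$9,620,000

σ_{5d} = 3.721% × √5 = 8.320%.
ES multiplier = φ(z)/(1−α) = 0.014453/0.005 = 2.891.
ES = 8.320% × 2.891 = 24.053%; on $40,000,000: $9,621,200.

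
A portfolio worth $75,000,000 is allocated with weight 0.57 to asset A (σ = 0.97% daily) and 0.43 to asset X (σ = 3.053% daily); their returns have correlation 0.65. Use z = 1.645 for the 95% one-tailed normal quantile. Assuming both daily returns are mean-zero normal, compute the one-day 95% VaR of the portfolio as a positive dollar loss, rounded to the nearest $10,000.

$2,130,000

σ_p² = 0.57²·0.97² + 0.43²·3.053² + 2·0.65·0.57·0.43·0.97·3.053 = 2.9727 (%²).
σ_p = √2.9727 = 1.724%.
VaR = 1.645 × 1.724% = 2.836%; on $75,000,000 that is $2,127,000.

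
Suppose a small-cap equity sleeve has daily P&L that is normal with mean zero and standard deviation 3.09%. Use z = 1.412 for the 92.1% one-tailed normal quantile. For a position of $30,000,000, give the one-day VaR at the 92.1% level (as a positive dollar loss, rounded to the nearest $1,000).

$1,309,000

VaR = z·σ = 1.412 × 3.09% = 4.363%.
On $30,000,000: 0.04363 × $30,000,000 = $1,308,900.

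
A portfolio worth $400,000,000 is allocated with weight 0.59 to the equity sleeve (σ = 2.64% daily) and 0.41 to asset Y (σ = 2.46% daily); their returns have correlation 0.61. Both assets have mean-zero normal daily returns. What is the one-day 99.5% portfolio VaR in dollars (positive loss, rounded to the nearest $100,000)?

σ_p² = 0.59²·2.64² + 0.41²·2.46² + 2·0.61·0.59·0.41·2.64·2.46 = 5.3600 (%²).
σ_p = √5.3600 = 2.315%.
At 99.5%, z = 2.576.
VaR = 2.576 × 2.315% = 5.963%; on $400,000,000 that is $23,852,000.

$23,900,000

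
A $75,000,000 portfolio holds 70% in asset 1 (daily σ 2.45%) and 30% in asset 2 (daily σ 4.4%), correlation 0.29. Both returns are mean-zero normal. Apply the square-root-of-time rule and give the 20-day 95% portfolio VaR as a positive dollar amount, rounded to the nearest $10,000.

$13,510,000

σ_p = √(0.7²·2.45² + 0.3²·4.4² + 2·0.29·0.7·0.3·2.45·4.4) = 2.449%.
σ_{20d} = 2.449% × √20 = 10.952%.
z(95%) = 1.645.
VaR = 1.645 × 10.952% = 18.016%; on $75,000,000 that is $13,512,000.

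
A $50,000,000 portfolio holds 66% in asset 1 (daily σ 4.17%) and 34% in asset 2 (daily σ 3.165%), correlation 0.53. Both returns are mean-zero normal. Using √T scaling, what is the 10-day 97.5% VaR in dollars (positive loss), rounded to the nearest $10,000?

σ_p = √(0.66²·4.17² + 0.34²·3.165² + 2·0.53·0.66·0.34·4.17·3.165) = 3.446%.
σ_{10d} = 3.446% × √10 = 10.897%.
z(97.5%) = 1.960.
VaR = 1.960 × 10.897% = 21.358%; on $50,000,000 that is $10,679,000.

$10,680,000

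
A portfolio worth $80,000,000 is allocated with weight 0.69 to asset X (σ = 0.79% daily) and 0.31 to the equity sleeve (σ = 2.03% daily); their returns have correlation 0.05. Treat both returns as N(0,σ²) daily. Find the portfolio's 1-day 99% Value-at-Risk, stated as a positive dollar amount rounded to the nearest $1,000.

$1,587,000

σ_p² = 0.69²·0.79² + 0.31²·2.03² + 2·0.05·0.69·0.31·0.79·2.03 = 0.7275 (%²).
σ_p = √0.7275 = 0.853%.
At 99%, z = 2.326.
VaR = 2.326 × 0.853% = 1.984%; on $80,000,000 that is $1,587,200.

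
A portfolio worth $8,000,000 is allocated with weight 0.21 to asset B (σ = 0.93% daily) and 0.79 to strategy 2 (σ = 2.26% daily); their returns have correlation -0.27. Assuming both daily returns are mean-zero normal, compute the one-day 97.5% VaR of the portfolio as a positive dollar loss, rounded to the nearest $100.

σ_p² = 0.21²·0.93² + 0.79²·2.26² + 2·-0.27·0.21·0.79·0.93·2.26 = 3.0375 (%²).
σ_p = √3.0375 = 1.743%.
At 97.5%, z = 1.960.
VaR = 1.960 × 1.743% = 3.416%; on $8,000,000 that is $273,280.

$273,300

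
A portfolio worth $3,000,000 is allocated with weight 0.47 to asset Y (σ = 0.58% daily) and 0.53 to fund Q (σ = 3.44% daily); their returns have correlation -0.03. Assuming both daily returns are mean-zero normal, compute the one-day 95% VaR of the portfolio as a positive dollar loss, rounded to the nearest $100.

$90,600

σ_p² = 0.47²·0.58² + 0.53²·3.44² + 2·-0.03·0.47·0.53·0.58·3.44 = 3.3685 (%²).
σ_p = √3.3685 = 1.835%.
At 95%, z = 1.645.
VaR = 1.645 × 1.835% = 3.019%; on $3,000,000 that is $90,570.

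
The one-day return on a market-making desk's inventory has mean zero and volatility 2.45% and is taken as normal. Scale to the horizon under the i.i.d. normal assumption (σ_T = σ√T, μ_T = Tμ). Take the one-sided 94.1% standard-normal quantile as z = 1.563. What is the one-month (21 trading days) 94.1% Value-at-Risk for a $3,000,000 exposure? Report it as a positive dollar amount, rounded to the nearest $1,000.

$526,000

σ_{21d} = 2.45% × √21 = 11.227%.
VaR = 1.563 × 11.227% = 17.548%.
On $3,000,000: 0.17548 × $3,000,000 = $526,440.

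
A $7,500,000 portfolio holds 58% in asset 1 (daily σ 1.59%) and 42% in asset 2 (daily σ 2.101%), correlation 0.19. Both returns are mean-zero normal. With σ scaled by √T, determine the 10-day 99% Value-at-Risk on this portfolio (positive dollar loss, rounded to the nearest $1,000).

$768,000

σ_p = √(0.58²·1.59² + 0.42²·2.101² + 2·0.19·0.58·0.42·1.59·2.101) = 1.392%.
σ_{10d} = 1.392% × √10 = 4.402%.
z(99%) = 2.326.
VaR = 2.326 × 4.402% = 10.239%; on $7,500,000 that is $767,925.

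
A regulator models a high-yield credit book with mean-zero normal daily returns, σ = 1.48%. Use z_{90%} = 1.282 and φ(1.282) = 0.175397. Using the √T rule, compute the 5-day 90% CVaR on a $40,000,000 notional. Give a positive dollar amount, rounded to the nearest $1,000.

σ_{5d} = 1.48% × √5 = 3.309%.
ES multiplier = φ(z)/(1−α) = 0.175397/0.1 = 1.754.
ES = 3.309% × 1.754 = 5.804%; on $40,000,000: $2,321,600.

$2,322,000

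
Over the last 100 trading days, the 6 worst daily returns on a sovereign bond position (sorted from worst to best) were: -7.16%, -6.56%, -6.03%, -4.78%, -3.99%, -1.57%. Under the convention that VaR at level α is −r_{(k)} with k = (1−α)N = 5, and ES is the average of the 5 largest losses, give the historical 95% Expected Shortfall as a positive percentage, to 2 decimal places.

The 5 worst returns sum to -28.52%.
ES = −(-28.52%) / 5 = 5.704% ≈ 5.70%.

5.70%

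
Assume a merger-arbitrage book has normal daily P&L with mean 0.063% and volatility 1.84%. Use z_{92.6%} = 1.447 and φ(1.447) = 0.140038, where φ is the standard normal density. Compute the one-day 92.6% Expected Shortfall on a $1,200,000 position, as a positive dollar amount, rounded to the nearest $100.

Tail multiplier: φ(z)/(1−α) = 0.140038 / 0.074 = 1.892.
ES = −(0.063%) + 1.84% × 1.892 = 3.418%.
On $1,200,000: 0.03418 × $1,200,000 = $41,016.

$41,000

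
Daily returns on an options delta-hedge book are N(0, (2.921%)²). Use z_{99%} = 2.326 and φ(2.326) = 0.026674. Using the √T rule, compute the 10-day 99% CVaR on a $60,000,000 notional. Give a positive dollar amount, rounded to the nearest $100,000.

$14,800,000

σ_{10d} = 2.921% × √10 = 9.237%.
ES multiplier = φ(z)/(1−α) = 0.026674/0.01 = 2.667.
ES = 9.237% × 2.667 = 24.635%; on $60,000,000: $14,781,000.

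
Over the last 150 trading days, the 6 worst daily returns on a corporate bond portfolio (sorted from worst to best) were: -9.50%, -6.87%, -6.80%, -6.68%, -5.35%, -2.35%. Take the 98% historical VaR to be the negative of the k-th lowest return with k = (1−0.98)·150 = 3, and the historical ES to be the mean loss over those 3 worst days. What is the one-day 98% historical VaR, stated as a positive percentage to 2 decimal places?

k = 3; the 3rd lowest return is -6.80%, so VaR = 6.80%.

6.80%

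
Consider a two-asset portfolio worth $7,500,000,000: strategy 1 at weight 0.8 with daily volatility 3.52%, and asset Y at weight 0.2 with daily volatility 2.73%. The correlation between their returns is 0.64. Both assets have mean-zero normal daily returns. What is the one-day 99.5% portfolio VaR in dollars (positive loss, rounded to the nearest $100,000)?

σ_p² = 0.8²·3.52² + 0.2²·2.73² + 2·0.64·0.8·0.2·3.52·2.73 = 10.1960 (%²).
σ_p = √10.1960 = 3.193%.
At 99.5%, z = 2.576.
VaR = 2.576 × 3.193% = 8.225%; on $7,500,000,000 that is $616,875,000.

$616,900,000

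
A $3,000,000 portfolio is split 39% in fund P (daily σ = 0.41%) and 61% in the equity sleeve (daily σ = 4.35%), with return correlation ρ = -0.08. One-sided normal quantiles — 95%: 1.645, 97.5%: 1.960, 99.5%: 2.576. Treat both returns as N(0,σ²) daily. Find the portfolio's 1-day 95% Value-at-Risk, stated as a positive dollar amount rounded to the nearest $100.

$130,600

σ_p² = 0.39²·0.41² + 0.61²·4.35² + 2·-0.08·0.39·0.61·0.41·4.35 = 6.9987 (%²).
σ_p = √6.9987 = 2.646%.
VaR = 1.645 × 2.646% = 4.353%; on $3,000,000 that is $130,590.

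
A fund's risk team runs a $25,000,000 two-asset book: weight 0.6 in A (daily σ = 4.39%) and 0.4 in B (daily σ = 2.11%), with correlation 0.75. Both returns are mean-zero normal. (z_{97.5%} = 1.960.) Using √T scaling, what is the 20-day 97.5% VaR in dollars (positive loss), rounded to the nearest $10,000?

σ_p = √(0.6²·4.39² + 0.4²·2.11² + 2·0.75·0.6·0.4·4.39·2.11) = 3.314%.
σ_{20d} = 3.314% × √20 = 14.821%.
VaR = 1.960 × 14.821% = 29.049%; on $25,000,000 that is $7,262,250.

$7,260,000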